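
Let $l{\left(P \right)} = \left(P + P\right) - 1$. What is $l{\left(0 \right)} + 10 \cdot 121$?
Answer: $1209$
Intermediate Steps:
$l{\left(P \right)} = -1 + 2 P$ ($l{\left(P \right)} = 2 P - 1 = -1 + 2 P$)
$l{\left(0 \right)} + 10 \cdot 121 = \left(-1 + 2 \cdot 0\right) + 10 \cdot 121 = \left(-1 + 0\right) + 1210 = -1 + 1210 = 1209$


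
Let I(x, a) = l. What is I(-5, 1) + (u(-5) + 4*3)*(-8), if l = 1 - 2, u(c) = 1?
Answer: -105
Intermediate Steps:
l = -1
I(x, a) = -1
I(-5, 1) + (u(-5) + 4*3)*(-8) = -1 + (1 + 4*3)*(-8) = -1 + (1 + 12)*(-8) = -1 + 13*(-8) = -1 - 104 = -105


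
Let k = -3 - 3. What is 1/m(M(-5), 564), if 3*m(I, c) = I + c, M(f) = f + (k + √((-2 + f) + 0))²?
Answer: I/(4*(√7 + 49*I)) ≈ 0.0050872 + 0.00027468*I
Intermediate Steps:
k = -6
M(f) = f + (-6 + √(-2 + f))² (M(f) = f + (-6 + √((-2 + f) + 0))² = f + (-6 + √(-2 + f))²)
m(I, c) = I/3 + c/3 (m(I, c) = (I + c)/3 = I/3 + c/3)
1/m(M(-5), 564) = 1/((-5 + (-6 + √(-2 - 5))²)/3 + (⅓)*564) = 1/((-5 + (-6 + √(-7))²)/3 + 188) = 1/((-5 + (-6 + I*√7)²)/3 + 188) = 1/((-5/3 + (-6 + I*√7)²/3) + 188) = 1/(559/3 + (-6 + I*√7)²/3)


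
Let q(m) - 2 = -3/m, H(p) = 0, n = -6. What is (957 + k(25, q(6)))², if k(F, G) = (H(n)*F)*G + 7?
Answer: 929296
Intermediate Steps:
q(m) = 2 - 3/m
k(F, G) = 7 (k(F, G) = (0*F)*G + 7 = 0*G + 7 = 0 + 7 = 7)
(957 + k(25, q(6)))² = (957 + 7)² = 964² = 929296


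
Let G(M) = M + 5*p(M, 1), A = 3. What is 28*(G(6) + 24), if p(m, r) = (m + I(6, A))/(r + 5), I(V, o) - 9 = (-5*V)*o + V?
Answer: -770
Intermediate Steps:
I(V, o) = 9 + V - 5*V*o (I(V, o) = 9 + ((-5*V)*o + V) = 9 + (-5*V*o + V) = 9 + (V - 5*V*o) = 9 + V - 5*V*o)
p(m, r) = (-75 + m)/(5 + r) (p(m, r) = (m + (9 + 6 - 5*6*3))/(r + 5) = (m + (9 + 6 - 90))/(5 + r) = (m - 75)/(5 + r) = (-75 + m)/(5 + r))
G(M) = -125/2 + 11*M/6 (G(M) = M + 5*((-75 + M)/(5 + 1)) = M + 5*((-75 + M)/6) = M + 5*(-25/2 + M/6) = M + (-125/2 + 5*M/6) = -125/2 + 11*M/6)
28*(G(6) + 24) = 28*((-125/2 + (11/6)*6) + 24) = 28*((-125/2 + 11) + 24) = 28*(-103/2 + 24) = 28*(-55/2) = -770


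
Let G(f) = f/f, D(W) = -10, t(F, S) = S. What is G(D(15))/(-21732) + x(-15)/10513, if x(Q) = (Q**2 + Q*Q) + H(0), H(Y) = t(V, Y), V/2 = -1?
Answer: 9768887/228468516 ≈ 0.042758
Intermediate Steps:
V = -2 (V = 2*(-1) = -2)
H(Y) = Y
x(Q) = 2*Q**2 (x(Q) = (Q**2 + Q*Q) + 0 = (Q**2 + Q**2) + 0 = 2*Q**2 + 0 = 2*Q**2)
G(f) = 1
G(D(15))/(-21732) + x(-15)/10513 = 1/(-21732) + (2*(-15)**2)/10513 = 1*(-1/21732) + (2*225)*(1/10513) = -1/21732 + 450*(1/10513) = -1/21732 + 450/10513 = 9768887/228468516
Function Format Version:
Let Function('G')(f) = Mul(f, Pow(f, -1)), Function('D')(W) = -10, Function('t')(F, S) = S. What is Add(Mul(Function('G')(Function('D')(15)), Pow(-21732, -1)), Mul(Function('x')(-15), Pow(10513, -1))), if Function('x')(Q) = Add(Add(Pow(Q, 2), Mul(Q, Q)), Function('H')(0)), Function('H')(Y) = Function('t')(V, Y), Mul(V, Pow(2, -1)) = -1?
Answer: Rational(9768887, 228468516) ≈ 0.042758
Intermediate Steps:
V = -2 (V = Mul(2, -1) = -2)
Function('H')(Y) = Y
Function('x')(Q) = Mul(2, Pow(Q, 2)) (Function('x')(Q) = Add(Add(Pow(Q, 2), Mul(Q, Q)), 0) = Add(Add(Pow(Q, 2), Pow(Q, 2)), 0) = Add(Mul(2, Pow(Q, 2)), 0) = Mul(2, Pow(Q, 2)))
Function('G')(f) = 1
Add(Mul(Function('G')(Function('D')(15)), Pow(-21732, -1)), Mul(Function('x')(-15), Pow(10513, -1))) = Add(Mul(1, Pow(-21732, -1)), Mul(Mul(2, Pow(-15, 2)), Pow(10513, -1))) = Add(Mul(1, Rational(-1, 21732)), Mul(Mul(2, 225), Rational(1, 10513))) = Add(Rational(-1, 21732), Mul(450, Rational(1, 10513))) = Add(Rational(-1, 21732), Rational(450, 10513)) = Rational(9768887, 228468516)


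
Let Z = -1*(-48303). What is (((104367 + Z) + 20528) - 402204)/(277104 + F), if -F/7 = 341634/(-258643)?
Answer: -4230771347/5119528665 ≈ -0.82640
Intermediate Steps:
F = 341634/36949 (F = -2391438/(-258643) = -2391438*(-1)/258643 = -7*(-341634/258643) = 341634/36949 ≈ 9.2461)
Z = 48303
(((104367 + Z) + 20528) - 402204)/(277104 + F) = (((104367 + 48303) + 20528) - 402204)/(277104 + 341634/36949) = ((152670 + 20528) - 402204)/(10239057330/36949) = (173198 - 402204)*(36949/10239057330) = -229006*36949/10239057330 = -4230771347/5119528665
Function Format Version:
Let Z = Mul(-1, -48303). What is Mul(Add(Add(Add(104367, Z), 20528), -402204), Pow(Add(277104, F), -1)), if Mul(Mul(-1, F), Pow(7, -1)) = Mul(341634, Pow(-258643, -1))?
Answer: Rational(-4230771347, 5119528665) ≈ -0.82640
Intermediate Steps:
F = Rational(341634, 36949) (F = Mul(-7, Mul(341634, Pow(-258643, -1))) = Mul(-7, Mul(341634, Rational(-1, 258643))) = Mul(-7, Rational(-341634, 258643)) = Rational(341634, 36949) ≈ 9.2461)
Z = 48303
Mul(Add(Add(Add(104367, Z), 20528), -402204), Pow(Add(277104, F), -1)) = Mul(Add(Add(Add(104367, 48303), 20528), -402204), Pow(Add(277104, Rational(341634, 36949)), -1)) = Mul(Add(Add(152670, 20528), -402204), Pow(Rational(10239057330, 36949), -1)) = Mul(Add(173198, -402204), Rational(36949, 10239057330)) = Mul(-229006, Rational(36949, 10239057330)) = Rational(-4230771347, 5119528665)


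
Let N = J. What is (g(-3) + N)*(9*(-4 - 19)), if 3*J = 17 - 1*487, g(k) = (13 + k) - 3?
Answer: 30981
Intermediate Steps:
g(k) = 10 + k
J = -470/3 (J = (17 - 1*487)/3 = (17 - 487)/3 = (⅓)*(-470) = -470/3 ≈ -156.67)
N = -470/3 ≈ -156.67
(g(-3) + N)*(9*(-4 - 19)) = ((10 - 3) - 470/3)*(9*(-4 - 19)) = (7 - 470/3)*(9*(-23)) = -449/3*(-207) = 30981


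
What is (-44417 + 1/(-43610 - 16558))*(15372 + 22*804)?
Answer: -7362688067035/5014 ≈ -1.4684e+9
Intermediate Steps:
(-44417 + 1/(-43610 - 16558))*(15372 + 22*804) = (-44417 + 1/(-60168))*(15372 + 17688) = (-44417 - 1/60168)*33060 = -2672482057/60168*33060 = -7362688067035/5014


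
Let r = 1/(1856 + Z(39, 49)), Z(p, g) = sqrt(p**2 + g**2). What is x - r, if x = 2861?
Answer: 4922083499/1720407 + sqrt(3922)/3440814 ≈ 2861.0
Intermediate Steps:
Z(p, g) = sqrt(g**2 + p**2)
r = 1/(1856 + sqrt(3922)) (r = 1/(1856 + sqrt(49**2 + 39**2)) = 1/(1856 + sqrt(2401 + 1521)) = 1/(1856 + sqrt(3922)) ≈ 0.00052121)
x - r = 2861 - (928/1720407 - sqrt(3922)/3440814) = 2861 + (-928/1720407 + sqrt(3922)/3440814) = 4922083499/1720407 + sqrt(3922)/3440814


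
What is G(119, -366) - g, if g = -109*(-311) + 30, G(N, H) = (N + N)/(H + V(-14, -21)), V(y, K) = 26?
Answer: -339297/10 ≈ -33930.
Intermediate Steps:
G(N, H) = 2*N/(26 + H) (G(N, H) = (N + N)/(H + 26) = (2*N)/(26 + H) = 2*N/(26 + H))
g = 33929 (g = 33899 + 30 = 33929)
G(119, -366) - g = 2*119/(26 - 366) - 1*33929 = 2*119/(-340) - 33929 = 2*119*(-1/340) - 33929 = -7/10 - 33929 = -339297/10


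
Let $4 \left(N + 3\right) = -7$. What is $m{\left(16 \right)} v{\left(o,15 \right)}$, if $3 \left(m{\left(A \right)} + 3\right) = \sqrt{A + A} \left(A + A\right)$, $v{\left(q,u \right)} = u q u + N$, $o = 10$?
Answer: $- \frac{26943}{4} + \frac{287392 \sqrt{2}}{3} \approx 1.2874 \cdot 10^{5}$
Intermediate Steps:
$N = - \frac{19}{4}$ ($N = -3 + \frac{1}{4} \left(-7\right) = -3 - \frac{7}{4} = - \frac{19}{4} \approx -4.75$)
$v{\left(q,u \right)} = - \frac{19}{4} + q u^{2}$ ($v{\left(q,u \right)} = u q u - \frac{19}{4} = q u u - \frac{19}{4} = q u^{2} - \frac{19}{4} = - \frac{19}{4} + q u^{2}$)
$m{\left(A \right)} = -3 + \frac{2 \sqrt{2} A^{\frac{3}{2}}}{3}$ ($m{\left(A \right)} = -3 + \frac{\sqrt{A + A} \left(A + A\right)}{3} = -3 + \frac{\sqrt{2 A} 2 A}{3} = -3 + \frac{\sqrt{2} \sqrt{A} 2 A}{3} = -3 + \frac{2 \sqrt{2} A^{\frac{3}{2}}}{3}$)
$m{\left(16 \right)} v{\left(o,15 \right)} = \left(-3 + \frac{2 \sqrt{2} \cdot 16^{\frac{3}{2}}}{3}\right) \left(- \frac{19}{4} + 10 \cdot 15^{2}\right) = \left(-3 + \frac{2}{3} \sqrt{2} \cdot 64\right) \left(- \frac{19}{4} + 10 \cdot 225\right) = \left(-3 + \frac{128 \sqrt{2}}{3}\right) \left(- \frac{19}{4} + 2250\right) = \left(-3 + \frac{128 \sqrt{2}}{3}\right) \frac{8981}{4} = - \frac{26943}{4} + \frac{287392 \sqrt{2}}{3}$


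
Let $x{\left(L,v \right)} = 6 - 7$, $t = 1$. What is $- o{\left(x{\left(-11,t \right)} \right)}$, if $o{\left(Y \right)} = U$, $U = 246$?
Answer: $-246$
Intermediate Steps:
$x{\left(L,v \right)} = -1$
$o{\left(Y \right)} = 246$
$- o{\left(x{\left(-11,t \right)} \right)} = \left(-1\right) 246 = -246$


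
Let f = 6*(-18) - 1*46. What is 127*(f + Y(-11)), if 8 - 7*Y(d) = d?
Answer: -134493/7 ≈ -19213.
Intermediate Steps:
Y(d) = 8/7 - d/7
f = -154 (f = -108 - 46 = -154)
127*(f + Y(-11)) = 127*(-154 + (8/7 - ⅐*(-11))) = 127*(-154 + (8/7 + 11/7)) = 127*(-154 + 19/7) = 127*(-1059/7) = -134493/7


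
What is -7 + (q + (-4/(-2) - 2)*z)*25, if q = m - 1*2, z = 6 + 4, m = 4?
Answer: 43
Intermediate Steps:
z = 10
q = 2 (q = 4 - 1*2 = 4 - 2 = 2)
-7 + (q + (-4/(-2) - 2)*z)*25 = -7 + (2 + (-4/(-2) - 2)*10)*25 = -7 + (2 + (-4*(-1/2) - 2)*10)*25 = -7 + (2 + (2 - 2)*10)*25 = -7 + (2 + 0*10)*25 = -7 + (2 + 0)*25 = -7 + 2*25 = -7 + 50 = 43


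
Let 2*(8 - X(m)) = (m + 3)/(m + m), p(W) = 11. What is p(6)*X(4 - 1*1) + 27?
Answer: 219/2 ≈ 109.50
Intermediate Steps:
X(m) = 8 - (3 + m)/(4*m) (X(m) = 8 - (m + 3)/(2*(m + m)) = 8 - (3 + m)/(2*(2*m)) = 8 - (3 + m)*1/(2*m)/2 = 8 - (3 + m)/(4*m))
p(6)*X(4 - 1*1) + 27 = 11*((-3 + 31*(4 - 1*1))/(4*(4 - 1*1))) + 27 = 11*((-3 + 31*(4 - 1))/(4*(4 - 1))) + 27 = 11*((1/4)*(-3 + 31*3)/3) + 27 = 11*((1/4)*(1/3)*(-3 + 93)) + 27 = 11*((1/4)*(1/3)*90) + 27 = 11*(15/2) + 27 = 165/2 + 27 = 219/2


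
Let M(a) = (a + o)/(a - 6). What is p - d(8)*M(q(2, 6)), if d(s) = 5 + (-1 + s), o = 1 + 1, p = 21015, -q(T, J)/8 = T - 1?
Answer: 147069/7 ≈ 21010.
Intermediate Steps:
q(T, J) = 8 - 8*T (q(T, J) = -8*(T - 1) = -8*(-1 + T) = 8 - 8*T)
o = 2
M(a) = (2 + a)/(-6 + a) (M(a) = (a + 2)/(a - 6) = (2 + a)/(-6 + a))
d(s) = 4 + s
p - d(8)*M(q(2, 6)) = 21015 - (4 + 8)*(2 + (8 - 8*2))/(-6 + (8 - 8*2)) = 21015 - 12*(2 + (8 - 16))/(-6 + (8 - 16)) = 21015 - 12*(2 - 8)/(-6 - 8) = 21015 - 12*-6/(-14) = 21015 - 12*(-1/14*(-6)) = 21015 - 12*3/7 = 21015 - 1*36/7 = 21015 - 36/7 = 147069/7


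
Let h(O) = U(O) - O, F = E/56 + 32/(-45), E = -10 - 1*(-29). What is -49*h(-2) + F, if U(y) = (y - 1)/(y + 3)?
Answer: 122543/2520 ≈ 48.628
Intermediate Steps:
E = 19 (E = -10 + 29 = 19)
U(y) = (-1 + y)/(3 + y)
F = -937/2520 (F = 19/56 + 32/(-45) = 19*(1/56) + 32*(-1/45) = 19/56 - 32/45 = -937/2520 ≈ -0.37183)
h(O) = -O + (-1 + O)/(3 + O) (h(O) = (-1 + O)/(3 + O) - O = -O + (-1 + O)/(3 + O))
-49*h(-2) + F = -49*(-1 - 2 - 1*(-2)*(3 - 2))/(3 - 2) - 937/2520 = -49*(-1 - 2 - 1*(-2)*1)/1 - 937/2520 = -49*(-1 - 2 + 2) - 937/2520 = -49*(-1) - 937/2520 = 49 - 937/2520 = 122543/2520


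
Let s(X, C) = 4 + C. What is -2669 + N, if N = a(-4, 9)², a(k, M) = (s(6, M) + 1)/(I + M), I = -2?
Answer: -2665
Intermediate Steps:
a(k, M) = (5 + M)/(-2 + M) (a(k, M) = ((4 + M) + 1)/(-2 + M) = (5 + M)/(-2 + M))
N = 4 (N = ((5 + 9)/(-2 + 9))² = (14/7)² = ((⅐)*14)² = 2² = 4)
-2669 + N = -2669 + 4 = -2665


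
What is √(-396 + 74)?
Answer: I*√322 ≈ 17.944*I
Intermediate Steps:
√(-396 + 74) = √(-322) = I*√322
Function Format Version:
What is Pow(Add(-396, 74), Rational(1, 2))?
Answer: Mul(I, Pow(322, Rational(1, 2))) ≈ Mul(17.944, I)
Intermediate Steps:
Pow(Add(-396, 74), Rational(1, 2)) = Pow(-322, Rational(1, 2)) = Mul(I, Pow(322, Rational(1, 2)))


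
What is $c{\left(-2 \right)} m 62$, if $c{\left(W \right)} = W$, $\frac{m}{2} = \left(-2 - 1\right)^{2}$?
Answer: $-2232$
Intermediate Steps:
$m = 18$ ($m = 2 \left(-2 - 1\right)^{2} = 2 \left(-3\right)^{2} = 2 \cdot 9 = 18$)
$c{\left(-2 \right)} m 62 = \left(-2\right) 18 \cdot 62 = \left(-36\right) 62 = -2232$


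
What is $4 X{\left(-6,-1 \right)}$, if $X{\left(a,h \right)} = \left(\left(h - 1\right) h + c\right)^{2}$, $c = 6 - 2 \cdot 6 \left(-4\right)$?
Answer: $12544$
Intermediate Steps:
$c = 54$ ($c = 6 - -48 = 6 + 48 = 54$)
$X{\left(a,h \right)} = \left(54 + h \left(-1 + h\right)\right)^{2}$ ($X{\left(a,h \right)} = \left(\left(h - 1\right) h + 54\right)^{2} = \left(\left(-1 + h\right) h + 54\right)^{2} = \left(h \left(-1 + h\right) + 54\right)^{2} = \left(54 + h \left(-1 + h\right)\right)^{2}$)
$4 X{\left(-6,-1 \right)} = 4 \left(54 + \left(-1\right)^{2} - -1\right)^{2} = 4 \left(54 + 1 + 1\right)^{2} = 4 \cdot 56^{2} = 4 \cdot 3136 = 12544$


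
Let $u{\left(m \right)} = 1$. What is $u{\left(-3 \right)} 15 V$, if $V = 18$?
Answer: $270$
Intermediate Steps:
$u{\left(-3 \right)} 15 V = 1 \cdot 15 \cdot 18 = 15 \cdot 18 = 270$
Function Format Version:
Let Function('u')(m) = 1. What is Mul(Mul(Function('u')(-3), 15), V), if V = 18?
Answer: 270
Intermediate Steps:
Mul(Mul(Function('u')(-3), 15), V) = Mul(Mul(1, 15), 18) = Mul(15, 18) = 270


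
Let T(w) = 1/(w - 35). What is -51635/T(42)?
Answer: -361445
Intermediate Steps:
T(w) = 1/(-35 + w)
-51635/T(42) = -51635/(1/(-35 + 42)) = -51635/(1/7) = -51635/⅐ = -51635*7 = -361445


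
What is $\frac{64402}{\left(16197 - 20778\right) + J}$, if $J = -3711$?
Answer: $- \frac{32201}{4146} \approx -7.7668$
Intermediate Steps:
$\frac{64402}{\left(16197 - 20778\right) + J} = \frac{64402}{\left(16197 - 20778\right) - 3711} = \frac{64402}{-4581 - 3711} = \frac{64402}{-8292} = 64402 \left(- \frac{1}{8292}\right) = - \frac{32201}{4146}$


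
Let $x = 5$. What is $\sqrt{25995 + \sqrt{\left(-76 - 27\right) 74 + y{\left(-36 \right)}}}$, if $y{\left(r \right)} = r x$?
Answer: $\sqrt{25995 + i \sqrt{7802}} \approx 161.23 + 0.2739 i$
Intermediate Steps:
$y{\left(r \right)} = 5 r$ ($y{\left(r \right)} = r 5 = 5 r$)
$\sqrt{25995 + \sqrt{\left(-76 - 27\right) 74 + y{\left(-36 \right)}}} = \sqrt{25995 + \sqrt{\left(-76 - 27\right) 74 + 5 \left(-36\right)}} = \sqrt{25995 + \sqrt{\left(-103\right) 74 - 180}} = \sqrt{25995 + \sqrt{-7622 - 180}} = \sqrt{25995 + \sqrt{-7802}} = \sqrt{25995 + i \sqrt{7802}}$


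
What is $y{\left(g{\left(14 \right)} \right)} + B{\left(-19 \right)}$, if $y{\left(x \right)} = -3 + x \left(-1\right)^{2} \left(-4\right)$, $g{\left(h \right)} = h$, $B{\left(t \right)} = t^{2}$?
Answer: $302$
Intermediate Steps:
$y{\left(x \right)} = -3 - 4 x$ ($y{\left(x \right)} = -3 + x 1 \left(-4\right) = -3 + x \left(-4\right) = -3 - 4 x$)
$y{\left(g{\left(14 \right)} \right)} + B{\left(-19 \right)} = \left(-3 - 56\right) + \left(-19\right)^{2} = \left(-3 - 56\right) + 361 = -59 + 361 = 302$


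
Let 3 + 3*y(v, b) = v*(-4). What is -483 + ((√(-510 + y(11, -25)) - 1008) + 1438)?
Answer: -53 + I*√4731/3 ≈ -53.0 + 22.927*I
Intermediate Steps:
y(v, b) = -1 - 4*v/3 (y(v, b) = -1 + (v*(-4))/3 = -1 + (-4*v)/3 = -1 - 4*v/3)
-483 + ((√(-510 + y(11, -25)) - 1008) + 1438) = -483 + ((√(-510 + (-1 - 4/3*11)) - 1008) + 1438) = -483 + ((√(-510 + (-1 - 44/3)) - 1008) + 1438) = -483 + ((√(-510 - 47/3) - 1008) + 1438) = -483 + ((√(-1577/3) - 1008) + 1438) = -483 + ((I*√4731/3 - 1008) + 1438) = -483 + ((-1008 + I*√4731/3) + 1438) = -483 + (430 + I*√4731/3) = -53 + I*√4731/3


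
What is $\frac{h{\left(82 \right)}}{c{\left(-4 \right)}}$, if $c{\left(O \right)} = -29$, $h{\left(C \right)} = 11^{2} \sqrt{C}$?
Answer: $- \frac{121 \sqrt{82}}{29} \approx -37.783$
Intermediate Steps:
$h{\left(C \right)} = 121 \sqrt{C}$
$\frac{h{\left(82 \right)}}{c{\left(-4 \right)}} = \frac{121 \sqrt{82}}{-29} = 121 \sqrt{82} \left(- \frac{1}{29}\right) = - \frac{121 \sqrt{82}}{29}$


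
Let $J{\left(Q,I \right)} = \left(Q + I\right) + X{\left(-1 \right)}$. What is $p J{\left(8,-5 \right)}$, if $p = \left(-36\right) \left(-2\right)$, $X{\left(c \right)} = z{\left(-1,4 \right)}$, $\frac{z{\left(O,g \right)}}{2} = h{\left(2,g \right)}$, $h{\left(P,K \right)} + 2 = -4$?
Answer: $-648$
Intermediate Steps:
$h{\left(P,K \right)} = -6$ ($h{\left(P,K \right)} = -2 - 4 = -6$)
$z{\left(O,g \right)} = -12$ ($z{\left(O,g \right)} = 2 \left(-6\right) = -12$)
$X{\left(c \right)} = -12$
$J{\left(Q,I \right)} = -12 + I + Q$ ($J{\left(Q,I \right)} = \left(Q + I\right) - 12 = \left(I + Q\right) - 12 = -12 + I + Q$)
$p = 72$
$p J{\left(8,-5 \right)} = 72 \left(-12 - 5 + 8\right) = 72 \left(-9\right) = -648$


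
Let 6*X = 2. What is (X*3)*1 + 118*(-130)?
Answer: -15339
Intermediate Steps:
X = ⅓ (X = (⅙)*2 = ⅓ ≈ 0.33333)
(X*3)*1 + 118*(-130) = ((⅓)*3)*1 + 118*(-130) = 1*1 - 15340 = 1 - 15340 = -15339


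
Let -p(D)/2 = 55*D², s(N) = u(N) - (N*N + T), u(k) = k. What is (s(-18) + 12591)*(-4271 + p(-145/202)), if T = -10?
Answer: -1082387773103/20402 ≈ -5.3053e+7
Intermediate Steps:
s(N) = 10 + N - N² (s(N) = N - (N*N - 10) = N - (N² - 10) = N - (-10 + N²) = N + (10 - N²) = 10 + N - N²)
p(D) = -110*D²
(s(-18) + 12591)*(-4271 + p(-145/202)) = ((10 - 18 - 1*(-18)²) + 12591)*(-4271 - 110*(-145/202)²) = ((10 - 18 - 1*324) + 12591)*(-4271 - 110*(-145*1/202)²) = ((10 - 18 - 324) + 12591)*(-4271 - 110*(-145/202)²) = (-332 + 12591)*(-4271 - 110*21025/40804) = 12259*(-4271 - 1156375/20402) = 12259*(-88293317/20402) = -1082387773103/20402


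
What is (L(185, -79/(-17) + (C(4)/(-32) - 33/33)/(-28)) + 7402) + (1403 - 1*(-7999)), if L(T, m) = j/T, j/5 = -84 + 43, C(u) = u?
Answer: 621707/37 ≈ 16803.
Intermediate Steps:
j = -205 (j = 5*(-84 + 43) = 5*(-41) = -205)
L(T, m) = -205/T
(L(185, -79/(-17) + (C(4)/(-32) - 33/33)/(-28)) + 7402) + (1403 - 1*(-7999)) = (-205/185 + 7402) + (1403 - 1*(-7999)) = (-205*1/185 + 7402) + (1403 + 7999) = (-41/37 + 7402) + 9402 = 273833/37 + 9402 = 621707/37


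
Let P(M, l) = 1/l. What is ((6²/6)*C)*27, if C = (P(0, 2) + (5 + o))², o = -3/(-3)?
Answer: 13689/2 ≈ 6844.5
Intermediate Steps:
o = 1 (o = -3*(-⅓) = 1)
C = 169/4 (C = (1/2 + (5 + 1))² = (½ + 6)² = (13/2)² = 169/4 ≈ 42.250)
((6²/6)*C)*27 = ((6²/6)*(169/4))*27 = ((36*(⅙))*(169/4))*27 = (6*(169/4))*27 = (507/2)*27 = 13689/2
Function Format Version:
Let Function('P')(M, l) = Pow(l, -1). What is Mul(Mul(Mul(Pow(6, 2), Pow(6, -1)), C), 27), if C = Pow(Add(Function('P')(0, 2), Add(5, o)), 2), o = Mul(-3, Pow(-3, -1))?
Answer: Rational(13689, 2) ≈ 6844.5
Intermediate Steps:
o = 1 (o = Mul(-3, Rational(-1, 3)) = 1)
C = Rational(169, 4) (C = Pow(Add(Pow(2, -1), Add(5, 1)), 2) = Pow(Add(Rational(1, 2), 6), 2) = Pow(Rational(13, 2), 2) = Rational(169, 4) ≈ 42.250)
Mul(Mul(Mul(Pow(6, 2), Pow(6, -1)), C), 27) = Mul(Mul(Mul(Pow(6, 2), Pow(6, -1)), Rational(169, 4)), 27) = Mul(Mul(Mul(36, Rational(1, 6)), Rational(169, 4)), 27) = Mul(Mul(6, Rational(169, 4)), 27) = Mul(Rational(507, 2), 27) = Rational(13689, 2)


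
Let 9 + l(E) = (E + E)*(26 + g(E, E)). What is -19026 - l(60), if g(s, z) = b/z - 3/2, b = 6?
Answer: -21969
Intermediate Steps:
g(s, z) = -3/2 + 6/z (g(s, z) = 6/z - 3/2 = -3/2 + 6/z)
l(E) = -9 + 2*E*(49/2 + 6/E) (l(E) = -9 + (E + E)*(26 + (-3/2 + 6/E)) = -9 + (2*E)*(49/2 + 6/E) = -9 + 2*E*(49/2 + 6/E))
-19026 - l(60) = -19026 - (3 + 49*60) = -19026 - (3 + 2940) = -19026 - 1*2943 = -19026 - 2943 = -21969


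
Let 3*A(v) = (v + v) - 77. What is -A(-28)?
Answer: 133/3 ≈ 44.333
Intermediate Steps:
A(v) = -77/3 + 2*v/3 (A(v) = ((v + v) - 77)/3 = (2*v - 77)/3 = (-77 + 2*v)/3 = -77/3 + 2*v/3)
-A(-28) = -(-77/3 + (⅔)*(-28)) = -(-77/3 - 56/3) = -1*(-133/3) = 133/3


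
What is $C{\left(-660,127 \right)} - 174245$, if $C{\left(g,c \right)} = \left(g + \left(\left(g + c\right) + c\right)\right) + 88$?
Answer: $-175223$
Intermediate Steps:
$C{\left(g,c \right)} = 88 + 2 c + 2 g$ ($C{\left(g,c \right)} = \left(g + \left(\left(c + g\right) + c\right)\right) + 88 = \left(g + \left(g + 2 c\right)\right) + 88 = \left(2 c + 2 g\right) + 88 = 88 + 2 c + 2 g$)
$C{\left(-660,127 \right)} - 174245 = \left(88 + 2 \cdot 127 + 2 \left(-660\right)\right) - 174245 = \left(88 + 254 - 1320\right) - 174245 = -978 - 174245 = -175223$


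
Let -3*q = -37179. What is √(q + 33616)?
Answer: √46009 ≈ 214.50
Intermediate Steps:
q = 12393 (q = -⅓*(-37179) = 12393)
√(q + 33616) = √(12393 + 33616) = √46009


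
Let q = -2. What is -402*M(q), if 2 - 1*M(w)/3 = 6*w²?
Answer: 26532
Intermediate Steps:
M(w) = 6 - 18*w²
-402*M(q) = -402*(6 - 18*(-2)²) = -402*(6 - 18*4) = -402*(6 - 72) = -402*(-66) = 26532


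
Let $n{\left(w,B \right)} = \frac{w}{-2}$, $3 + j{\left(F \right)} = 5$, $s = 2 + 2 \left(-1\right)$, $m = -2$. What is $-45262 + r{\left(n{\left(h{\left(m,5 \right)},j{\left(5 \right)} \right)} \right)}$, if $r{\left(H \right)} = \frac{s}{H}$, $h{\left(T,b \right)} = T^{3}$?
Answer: $-45262$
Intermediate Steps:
$s = 0$ ($s = 2 - 2 = 0$)
$j{\left(F \right)} = 2$ ($j{\left(F \right)} = -3 + 5 = 2$)
$n{\left(w,B \right)} = - \frac{w}{2}$ ($n{\left(w,B \right)} = w \left(- \frac{1}{2}\right) = - \frac{w}{2}$)
$r{\left(H \right)} = 0$ ($r{\left(H \right)} = \frac{0}{H} = 0$)
$-45262 + r{\left(n{\left(h{\left(m,5 \right)},j{\left(5 \right)} \right)} \right)} = -45262 + 0 = -45262$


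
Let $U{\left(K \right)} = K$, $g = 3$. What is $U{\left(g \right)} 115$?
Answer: $345$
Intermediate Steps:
$U{\left(g \right)} 115 = 3 \cdot 115 = 345$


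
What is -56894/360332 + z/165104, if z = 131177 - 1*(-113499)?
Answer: 289599873/218721524 ≈ 1.3241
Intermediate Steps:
z = 244676 (z = 131177 + 113499 = 244676)
-56894/360332 + z/165104 = -56894/360332 + 244676/165104 = -56894*1/360332 + 244676*(1/165104) = -28447/180166 + 61169/41276 = 289599873/218721524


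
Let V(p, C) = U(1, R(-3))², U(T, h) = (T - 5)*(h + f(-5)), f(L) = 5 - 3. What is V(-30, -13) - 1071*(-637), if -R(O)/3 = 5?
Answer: 684931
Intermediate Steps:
f(L) = 2
R(O) = -15 (R(O) = -3*5 = -15)
U(T, h) = (-5 + T)*(2 + h) (U(T, h) = (T - 5)*(h + 2) = (-5 + T)*(2 + h))
V(p, C) = 2704 (V(p, C) = (-10 - 5*(-15) + 2*1 + 1*(-15))² = (-10 + 75 + 2 - 15)² = 52² = 2704)
V(-30, -13) - 1071*(-637) = 2704 - 1071*(-637) = 2704 + 682227 = 684931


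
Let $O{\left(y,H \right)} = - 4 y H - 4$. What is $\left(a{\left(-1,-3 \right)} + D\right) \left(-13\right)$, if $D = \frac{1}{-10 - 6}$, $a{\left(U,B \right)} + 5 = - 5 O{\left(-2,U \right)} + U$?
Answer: $- \frac{11219}{16} \approx -701.19$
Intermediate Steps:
$O{\left(y,H \right)} = -4 - 4 H y$ ($O{\left(y,H \right)} = - 4 H y - 4 = -4 - 4 H y$)
$a{\left(U,B \right)} = 15 - 39 U$ ($a{\left(U,B \right)} = -5 + \left(- 5 \left(-4 - 4 U \left(-2\right)\right) + U\right) = -5 + \left(- 5 \left(-4 + 8 U\right) + U\right) = -5 - \left(-20 + 39 U\right) = 15 - 39 U$)
$D = - \frac{1}{16}$ ($D = \frac{1}{-16} = - \frac{1}{16} \approx -0.0625$)
$\left(a{\left(-1,-3 \right)} + D\right) \left(-13\right) = \left(\left(15 - -39\right) - \frac{1}{16}\right) \left(-13\right) = \left(\left(15 + 39\right) - \frac{1}{16}\right) \left(-13\right) = \left(54 - \frac{1}{16}\right) \left(-13\right) = \frac{863}{16} \left(-13\right) = - \frac{11219}{16}$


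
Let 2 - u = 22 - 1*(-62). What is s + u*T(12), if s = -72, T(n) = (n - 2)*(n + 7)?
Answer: -15652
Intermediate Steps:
T(n) = (-2 + n)*(7 + n)
u = -82 (u = 2 - (22 - 1*(-62)) = 2 - (22 + 62) = 2 - 1*84 = 2 - 84 = -82)
s + u*T(12) = -72 - 82*(-14 + 12² + 5*12) = -72 - 82*(-14 + 144 + 60) = -72 - 82*190 = -72 - 15580 = -15652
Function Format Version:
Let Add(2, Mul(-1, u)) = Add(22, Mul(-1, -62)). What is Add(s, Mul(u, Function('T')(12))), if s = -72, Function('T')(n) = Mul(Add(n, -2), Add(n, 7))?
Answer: -15652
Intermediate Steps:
Function('T')(n) = Mul(Add(-2, n), Add(7, n))
u = -82 (u = Add(2, Mul(-1, Add(22, Mul(-1, -62)))) = Add(2, Mul(-1, Add(22, 62))) = Add(2, Mul(-1, 84)) = Add(2, -84) = -82)
Add(s, Mul(u, Function('T')(12))) = Add(-72, Mul(-82, Add(-14, Pow(12, 2), Mul(5, 12)))) = Add(-72, Mul(-82, Add(-14, 144, 60))) = Add(-72, Mul(-82, 190)) = Add(-72, -15580) = -15652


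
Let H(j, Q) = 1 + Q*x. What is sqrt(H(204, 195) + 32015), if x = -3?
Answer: sqrt(31431) ≈ 177.29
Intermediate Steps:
H(j, Q) = 1 - 3*Q (H(j, Q) = 1 + Q*(-3) = 1 - 3*Q)
sqrt(H(204, 195) + 32015) = sqrt((1 - 3*195) + 32015) = sqrt((1 - 585) + 32015) = sqrt(-584 + 32015) = sqrt(31431)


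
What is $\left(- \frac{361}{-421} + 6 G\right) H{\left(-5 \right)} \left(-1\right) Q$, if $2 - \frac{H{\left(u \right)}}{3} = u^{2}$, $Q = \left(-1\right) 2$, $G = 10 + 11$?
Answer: $- \frac{7370166}{421} \approx -17506.0$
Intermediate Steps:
$G = 21$
$Q = -2$
$H{\left(u \right)} = 6 - 3 u^{2}$
$\left(- \frac{361}{-421} + 6 G\right) H{\left(-5 \right)} \left(-1\right) Q = \left(- \frac{361}{-421} + 6 \cdot 21\right) \left(6 - 3 \left(-5\right)^{2}\right) \left(-1\right) \left(-2\right) = \left(\left(-361\right) \left(- \frac{1}{421}\right) + 126\right) \left(6 - 75\right) \left(-1\right) \left(-2\right) = \left(\frac{361}{421} + 126\right) \left(6 - 75\right) \left(-1\right) \left(-2\right) = \frac{53407 \left(-69\right) \left(-1\right) \left(-2\right)}{421} = \frac{53407 \cdot 69 \left(-2\right)}{421} = \frac{53407}{421} \left(-138\right) = - \frac{7370166}{421}$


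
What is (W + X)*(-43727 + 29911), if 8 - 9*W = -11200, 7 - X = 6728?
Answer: 226955432/3 ≈ 7.5652e+7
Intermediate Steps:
X = -6721 (X = 7 - 1*6728 = 7 - 6728 = -6721)
W = 3736/3 (W = 8/9 - 1/9*(-11200) = 8/9 + 11200/9 = 3736/3 ≈ 1245.3)
(W + X)*(-43727 + 29911) = (3736/3 - 6721)*(-43727 + 29911) = -16427/3*(-13816) = 226955432/3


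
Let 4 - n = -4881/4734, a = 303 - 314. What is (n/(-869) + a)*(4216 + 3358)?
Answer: -57153559267/685641 ≈ -83358.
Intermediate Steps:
a = -11
n = 7939/1578 (n = 4 - (-4881)/4734 = 4 - 1*(-1627/1578) = 4 + 1627/1578 = 7939/1578 ≈ 5.0311)
(n/(-869) + a)*(4216 + 3358) = ((7939/1578)/(-869) - 11)*(4216 + 3358) = ((7939/1578)*(-1/869) - 11)*7574 = (-7939/1371282 - 11)*7574 = -15092041/1371282*7574 = -57153559267/685641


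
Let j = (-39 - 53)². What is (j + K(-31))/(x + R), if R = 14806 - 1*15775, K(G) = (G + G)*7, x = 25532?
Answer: 730/2233 ≈ 0.32691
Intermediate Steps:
K(G) = 14*G (K(G) = (2*G)*7 = 14*G)
R = -969 (R = 14806 - 15775 = -969)
j = 8464 (j = (-92)² = 8464)
(j + K(-31))/(x + R) = (8464 + 14*(-31))/(25532 - 969) = (8464 - 434)/24563 = 8030*(1/24563) = 730/2233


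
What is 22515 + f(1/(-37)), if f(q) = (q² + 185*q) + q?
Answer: 30816154/1369 ≈ 22510.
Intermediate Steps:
f(q) = q² + 186*q
22515 + f(1/(-37)) = 22515 + (186 + 1/(-37))/(-37) = 22515 - (186 - 1/37)/37 = 22515 - 1/37*6881/37 = 22515 - 6881/1369 = 30816154/1369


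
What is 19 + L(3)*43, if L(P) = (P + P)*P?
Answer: 793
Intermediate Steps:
L(P) = 2*P² (L(P) = (2*P)*P = 2*P²)
19 + L(3)*43 = 19 + (2*3²)*43 = 19 + (2*9)*43 = 19 + 18*43 = 19 + 774 = 793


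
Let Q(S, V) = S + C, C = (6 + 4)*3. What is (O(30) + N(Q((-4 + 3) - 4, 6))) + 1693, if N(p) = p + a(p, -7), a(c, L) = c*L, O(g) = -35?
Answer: 1508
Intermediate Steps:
C = 30 (C = 10*3 = 30)
Q(S, V) = 30 + S (Q(S, V) = S + 30 = 30 + S)
a(c, L) = L*c
N(p) = -6*p (N(p) = p - 7*p = -6*p)
(O(30) + N(Q((-4 + 3) - 4, 6))) + 1693 = (-35 - 6*(30 + ((-4 + 3) - 4))) + 1693 = (-35 - 6*(30 + (-1 - 4))) + 1693 = (-35 - 6*(30 - 5)) + 1693 = (-35 - 6*25) + 1693 = (-35 - 150) + 1693 = -185 + 1693 = 1508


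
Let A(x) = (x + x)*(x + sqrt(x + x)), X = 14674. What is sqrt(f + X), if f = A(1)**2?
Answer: sqrt(14686 + 8*sqrt(2)) ≈ 121.23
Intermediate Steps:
A(x) = 2*x*(x + sqrt(2)*sqrt(x)) (A(x) = (2*x)*(x + sqrt(2*x)) = (2*x)*(x + sqrt(2)*sqrt(x)) = 2*x*(x + sqrt(2)*sqrt(x)))
f = (2 + 2*sqrt(2))**2 (f = (2*1**2 + 2*sqrt(2)*1**(3/2))**2 = (2*1 + 2*sqrt(2)*1)**2 = (2 + 2*sqrt(2))**2 ≈ 23.314)
sqrt(f + X) = sqrt((12 + 8*sqrt(2)) + 14674) = sqrt(14686 + 8*sqrt(2))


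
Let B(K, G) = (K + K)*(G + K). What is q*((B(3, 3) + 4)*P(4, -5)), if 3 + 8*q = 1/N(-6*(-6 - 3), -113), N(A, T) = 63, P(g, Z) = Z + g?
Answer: 940/63 ≈ 14.921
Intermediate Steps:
B(K, G) = 2*K*(G + K) (B(K, G) = (2*K)*(G + K) = 2*K*(G + K))
q = -47/126 (q = -3/8 + (⅛)/63 = -3/8 + (⅛)*(1/63) = -3/8 + 1/504 = -47/126 ≈ -0.37302)
q*((B(3, 3) + 4)*P(4, -5)) = -47*(2*3*(3 + 3) + 4)*(-5 + 4)/126 = -47*(2*3*6 + 4)*(-1)/126 = -47*(36 + 4)*(-1)/126 = -940*(-1)/63 = -47/126*(-40) = 940/63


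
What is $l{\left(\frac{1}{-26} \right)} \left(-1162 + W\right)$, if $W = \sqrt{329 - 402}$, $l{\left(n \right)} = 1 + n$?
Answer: $- \frac{14525}{13} + \frac{25 i \sqrt{73}}{26} \approx -1117.3 + 8.2154 i$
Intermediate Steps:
$W = i \sqrt{73}$ ($W = \sqrt{-73} = i \sqrt{73} \approx 8.544 i$)
$l{\left(\frac{1}{-26} \right)} \left(-1162 + W\right) = \left(1 + \frac{1}{-26}\right) \left(-1162 + i \sqrt{73}\right) = \left(1 - \frac{1}{26}\right) \left(-1162 + i \sqrt{73}\right) = \frac{25 \left(-1162 + i \sqrt{73}\right)}{26} = - \frac{14525}{13} + \frac{25 i \sqrt{73}}{26}$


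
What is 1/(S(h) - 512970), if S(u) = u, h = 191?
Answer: -1/512779 ≈ -1.9502e-6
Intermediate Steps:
1/(S(h) - 512970) = 1/(191 - 512970) = 1/(-512779) = -1/512779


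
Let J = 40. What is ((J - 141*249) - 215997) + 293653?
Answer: 42587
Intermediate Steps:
((J - 141*249) - 215997) + 293653 = ((40 - 141*249) - 215997) + 293653 = ((40 - 35109) - 215997) + 293653 = (-35069 - 215997) + 293653 = -251066 + 293653 = 42587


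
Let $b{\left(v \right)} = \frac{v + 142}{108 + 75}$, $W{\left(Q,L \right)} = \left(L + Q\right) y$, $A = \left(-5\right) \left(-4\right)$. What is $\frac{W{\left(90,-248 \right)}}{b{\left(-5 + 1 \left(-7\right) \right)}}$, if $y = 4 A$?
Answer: $- \frac{231312}{13} \approx -17793.0$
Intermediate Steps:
$A = 20$
$y = 80$ ($y = 4 \cdot 20 = 80$)
$W{\left(Q,L \right)} = 80 L + 80 Q$ ($W{\left(Q,L \right)} = \left(L + Q\right) 80 = 80 L + 80 Q$)
$b{\left(v \right)} = \frac{142}{183} + \frac{v}{183}$ ($b{\left(v \right)} = \frac{142 + v}{183} = \left(142 + v\right) \frac{1}{183} = \frac{142}{183} + \frac{v}{183}$)
$\frac{W{\left(90,-248 \right)}}{b{\left(-5 + 1 \left(-7\right) \right)}} = \frac{80 \left(-248\right) + 80 \cdot 90}{\frac{142}{183} + \frac{-5 + 1 \left(-7\right)}{183}} = \frac{-19840 + 7200}{\frac{142}{183} + \frac{-5 - 7}{183}} = - \frac{12640}{\frac{142}{183} + \frac{1}{183} \left(-12\right)} = - \frac{12640}{\frac{142}{183} - \frac{4}{61}} = - \frac{12640}{\frac{130}{183}} = \left(-12640\right) \frac{183}{130} = - \frac{231312}{13}$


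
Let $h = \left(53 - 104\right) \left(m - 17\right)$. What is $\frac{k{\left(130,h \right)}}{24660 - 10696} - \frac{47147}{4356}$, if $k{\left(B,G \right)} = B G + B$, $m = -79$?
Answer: $\frac{528678113}{15206796} \approx 34.766$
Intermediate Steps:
$h = 4896$ ($h = \left(53 - 104\right) \left(-79 - 17\right) = \left(-51\right) \left(-96\right) = 4896$)
$k{\left(B,G \right)} = B + B G$
$\frac{k{\left(130,h \right)}}{24660 - 10696} - \frac{47147}{4356} = \frac{130 \left(1 + 4896\right)}{24660 - 10696} - \frac{47147}{4356} = \frac{130 \cdot 4897}{13964} - \frac{47147}{4356} = 636610 \cdot \frac{1}{13964} - \frac{47147}{4356} = \frac{318305}{6982} - \frac{47147}{4356} = \frac{528678113}{15206796}$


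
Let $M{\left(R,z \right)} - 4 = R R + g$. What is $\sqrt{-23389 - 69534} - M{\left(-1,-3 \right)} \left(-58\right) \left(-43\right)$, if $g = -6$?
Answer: $2494 + i \sqrt{92923} \approx 2494.0 + 304.83 i$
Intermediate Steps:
$M{\left(R,z \right)} = -2 + R^{2}$ ($M{\left(R,z \right)} = 4 + \left(R R - 6\right) = 4 + \left(R^{2} - 6\right) = 4 + \left(-6 + R^{2}\right) = -2 + R^{2}$)
$\sqrt{-23389 - 69534} - M{\left(-1,-3 \right)} \left(-58\right) \left(-43\right) = \sqrt{-23389 - 69534} - \left(-2 + \left(-1\right)^{2}\right) \left(-58\right) \left(-43\right) = \sqrt{-92923} - \left(-2 + 1\right) \left(-58\right) \left(-43\right) = i \sqrt{92923} - \left(-1\right) \left(-58\right) \left(-43\right) = i \sqrt{92923} - 58 \left(-43\right) = i \sqrt{92923} - -2494 = i \sqrt{92923} + 2494 = 2494 + i \sqrt{92923}$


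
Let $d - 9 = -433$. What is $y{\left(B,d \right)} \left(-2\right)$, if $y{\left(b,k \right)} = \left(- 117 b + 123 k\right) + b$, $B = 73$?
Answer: $121240$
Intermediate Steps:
$d = -424$ ($d = 9 - 433 = -424$)
$y{\left(b,k \right)} = - 116 b + 123 k$
$y{\left(B,d \right)} \left(-2\right) = \left(\left(-116\right) 73 + 123 \left(-424\right)\right) \left(-2\right) = \left(-8468 - 52152\right) \left(-2\right) = \left(-60620\right) \left(-2\right) = 121240$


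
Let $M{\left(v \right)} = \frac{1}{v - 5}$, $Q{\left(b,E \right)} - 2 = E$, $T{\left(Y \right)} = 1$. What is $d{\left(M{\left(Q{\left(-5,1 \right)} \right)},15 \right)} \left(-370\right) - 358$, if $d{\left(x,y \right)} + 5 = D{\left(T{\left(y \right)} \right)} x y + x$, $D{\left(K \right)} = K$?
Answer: $4452$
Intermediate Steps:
$Q{\left(b,E \right)} = 2 + E$
$M{\left(v \right)} = \frac{1}{-5 + v}$
$d{\left(x,y \right)} = -5 + x + x y$ ($d{\left(x,y \right)} = -5 + \left(1 x y + x\right) = -5 + \left(x y + x\right) = -5 + \left(x + x y\right) = -5 + x + x y$)
$d{\left(M{\left(Q{\left(-5,1 \right)} \right)},15 \right)} \left(-370\right) - 358 = \left(-5 + \frac{1}{-5 + \left(2 + 1\right)} + \frac{1}{-5 + \left(2 + 1\right)} 15\right) \left(-370\right) - 358 = \left(-5 + \frac{1}{-5 + 3} + \frac{1}{-5 + 3} \cdot 15\right) \left(-370\right) - 358 = \left(-5 + \frac{1}{-2} + \frac{1}{-2} \cdot 15\right) \left(-370\right) - 358 = \left(-5 - \frac{1}{2} - \frac{15}{2}\right) \left(-370\right) - 358 = \left(-13\right) \left(-370\right) - 358 = 4810 - 358 = 4452$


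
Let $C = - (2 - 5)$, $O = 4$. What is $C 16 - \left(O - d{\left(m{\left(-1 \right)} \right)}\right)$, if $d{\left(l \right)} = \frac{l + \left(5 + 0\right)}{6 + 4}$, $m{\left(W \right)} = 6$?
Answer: $\frac{451}{10} \approx 45.1$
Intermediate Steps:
$d{\left(l \right)} = \frac{1}{2} + \frac{l}{10}$ ($d{\left(l \right)} = \frac{l + 5}{10} = \left(5 + l\right) \frac{1}{10} = \frac{1}{2} + \frac{l}{10}$)
$C = 3$ ($C = \left(-1\right) \left(-3\right) = 3$)
$C 16 - \left(O - d{\left(m{\left(-1 \right)} \right)}\right) = 3 \cdot 16 + \left(\left(\frac{1}{2} + \frac{1}{10} \cdot 6\right) - 4\right) = 48 + \left(\left(\frac{1}{2} + \frac{3}{5}\right) - 4\right) = 48 + \left(\frac{11}{10} - 4\right) = 48 - \frac{29}{10} = \frac{451}{10}$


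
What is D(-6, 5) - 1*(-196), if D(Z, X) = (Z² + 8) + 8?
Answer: 248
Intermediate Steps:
D(Z, X) = 16 + Z² (D(Z, X) = (8 + Z²) + 8 = 16 + Z²)
D(-6, 5) - 1*(-196) = (16 + (-6)²) - 1*(-196) = (16 + 36) + 196 = 52 + 196 = 248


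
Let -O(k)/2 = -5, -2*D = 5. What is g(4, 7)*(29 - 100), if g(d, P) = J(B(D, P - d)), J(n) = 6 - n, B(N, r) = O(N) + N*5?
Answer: -1207/2 ≈ -603.50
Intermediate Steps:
D = -5/2 (D = -½*5 = -5/2 ≈ -2.5000)
O(k) = 10 (O(k) = -2*(-5) = 10)
B(N, r) = 10 + 5*N (B(N, r) = 10 + N*5 = 10 + 5*N)
g(d, P) = 17/2 (g(d, P) = 6 - (10 + 5*(-5/2)) = 6 - (10 - 25/2) = 6 - 1*(-5/2) = 6 + 5/2 = 17/2)
g(4, 7)*(29 - 100) = 17*(29 - 100)/2 = (17/2)*(-71) = -1207/2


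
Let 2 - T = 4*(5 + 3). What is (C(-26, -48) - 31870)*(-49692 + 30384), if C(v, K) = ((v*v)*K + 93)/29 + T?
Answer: 18486541140/29 ≈ 6.3747e+8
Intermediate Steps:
T = -30 (T = 2 - 4*(5 + 3) = 2 - 4*8 = 2 - 1*32 = 2 - 32 = -30)
C(v, K) = -777/29 + K*v²/29 (C(v, K) = ((v*v)*K + 93)/29 - 30 = (v²*K + 93)*(1/29) - 30 = (K*v² + 93)*(1/29) - 30 = (93 + K*v²)*(1/29) - 30 = (93/29 + K*v²/29) - 30 = -777/29 + K*v²/29)
(C(-26, -48) - 31870)*(-49692 + 30384) = ((-777/29 + (1/29)*(-48)*(-26)²) - 31870)*(-49692 + 30384) = ((-777/29 + (1/29)*(-48)*676) - 31870)*(-19308) = ((-777/29 - 32448/29) - 31870)*(-19308) = (-33225/29 - 31870)*(-19308) = -957455/29*(-19308) = 18486541140/29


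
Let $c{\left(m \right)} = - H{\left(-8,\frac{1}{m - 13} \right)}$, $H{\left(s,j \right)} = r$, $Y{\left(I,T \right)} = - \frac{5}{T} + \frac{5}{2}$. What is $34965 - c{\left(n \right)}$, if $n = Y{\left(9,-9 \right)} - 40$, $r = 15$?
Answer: $34980$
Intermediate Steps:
$Y{\left(I,T \right)} = \frac{5}{2} - \frac{5}{T}$ ($Y{\left(I,T \right)} = - \frac{5}{T} + 5 \cdot \frac{1}{2} = - \frac{5}{T} + \frac{5}{2} = \frac{5}{2} - \frac{5}{T}$)
$n = - \frac{665}{18}$ ($n = \left(\frac{5}{2} - \frac{5}{-9}\right) - 40 = \left(\frac{5}{2} - - \frac{5}{9}\right) - 40 = \left(\frac{5}{2} + \frac{5}{9}\right) - 40 = \frac{55}{18} - 40 = - \frac{665}{18} \approx -36.944$)
$H{\left(s,j \right)} = 15$
$c{\left(m \right)} = -15$ ($c{\left(m \right)} = \left(-1\right) 15 = -15$)
$34965 - c{\left(n \right)} = 34965 - -15 = 34965 + 15 = 34980$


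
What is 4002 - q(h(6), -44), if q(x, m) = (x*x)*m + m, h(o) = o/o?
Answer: 4090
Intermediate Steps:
h(o) = 1
q(x, m) = m + m*x² (q(x, m) = x²*m + m = m*x² + m = m + m*x²)
4002 - q(h(6), -44) = 4002 - (-44)*(1 + 1²) = 4002 - (-44)*(1 + 1) = 4002 - (-44)*2 = 4002 - 1*(-88) = 4002 + 88 = 4090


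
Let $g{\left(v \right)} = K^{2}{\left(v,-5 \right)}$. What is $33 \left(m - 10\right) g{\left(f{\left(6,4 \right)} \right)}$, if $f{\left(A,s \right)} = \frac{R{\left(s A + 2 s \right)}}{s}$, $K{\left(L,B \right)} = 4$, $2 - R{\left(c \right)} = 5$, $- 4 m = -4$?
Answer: $-4752$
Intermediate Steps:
$m = 1$ ($m = \left(- \frac{1}{4}\right) \left(-4\right) = 1$)
$R{\left(c \right)} = -3$ ($R{\left(c \right)} = 2 - 5 = -3$)
$f{\left(A,s \right)} = - \frac{3}{s}$
$g{\left(v \right)} = 16$ ($g{\left(v \right)} = 4^{2} = 16$)
$33 \left(m - 10\right) g{\left(f{\left(6,4 \right)} \right)} = 33 \left(1 - 10\right) 16 = 33 \left(-9\right) 16 = \left(-297\right) 16 = -4752$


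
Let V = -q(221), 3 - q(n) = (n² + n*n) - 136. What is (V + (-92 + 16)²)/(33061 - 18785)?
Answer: 103319/14276 ≈ 7.2373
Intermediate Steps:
q(n) = 139 - 2*n² (q(n) = 3 - ((n² + n*n) - 136) = 3 - ((n² + n²) - 136) = 3 - (2*n² - 136) = 3 - (-136 + 2*n²) = 3 + (136 - 2*n²) = 139 - 2*n²)
V = 97543 (V = -(139 - 2*221²) = -(139 - 2*48841) = -(139 - 97682) = -1*(-97543) = 97543)
(V + (-92 + 16)²)/(33061 - 18785) = (97543 + (-92 + 16)²)/(33061 - 18785) = (97543 + (-76)²)/14276 = (97543 + 5776)*(1/14276) = 103319*(1/14276) = 103319/14276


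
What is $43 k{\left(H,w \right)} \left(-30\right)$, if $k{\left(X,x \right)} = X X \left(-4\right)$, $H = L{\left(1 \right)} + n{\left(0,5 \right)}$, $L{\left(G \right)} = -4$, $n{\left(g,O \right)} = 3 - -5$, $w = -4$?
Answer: $82560$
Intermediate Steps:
$n{\left(g,O \right)} = 8$ ($n{\left(g,O \right)} = 3 + 5 = 8$)
$H = 4$ ($H = -4 + 8 = 4$)
$k{\left(X,x \right)} = - 4 X^{2}$ ($k{\left(X,x \right)} = X \left(- 4 X\right) = - 4 X^{2}$)
$43 k{\left(H,w \right)} \left(-30\right) = 43 \left(- 4 \cdot 4^{2}\right) \left(-30\right) = 43 \left(\left(-4\right) 16\right) \left(-30\right) = 43 \left(-64\right) \left(-30\right) = \left(-2752\right) \left(-30\right) = 82560$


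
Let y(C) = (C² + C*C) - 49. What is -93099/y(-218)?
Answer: -93099/94999 ≈ -0.98000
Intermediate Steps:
y(C) = -49 + 2*C² (y(C) = (C² + C²) - 49 = 2*C² - 49 = -49 + 2*C²)
-93099/y(-218) = -93099/(-49 + 2*(-218)²) = -93099/(-49 + 2*47524) = -93099/(-49 + 95048) = -93099/94999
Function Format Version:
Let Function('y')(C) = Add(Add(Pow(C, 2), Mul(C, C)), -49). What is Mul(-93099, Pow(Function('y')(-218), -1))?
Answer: Rational(-93099, 94999) ≈ -0.98000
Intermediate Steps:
Function('y')(C) = Add(-49, Mul(2, Pow(C, 2))) (Function('y')(C) = Add(Add(Pow(C, 2), Pow(C, 2)), -49) = Add(Mul(2, Pow(C, 2)), -49) = Add(-49, Mul(2, Pow(C, 2))))
Mul(-93099, Pow(Function('y')(-218), -1)) = Mul(-93099, Pow(Add(-49, Mul(2, Pow(-218, 2))), -1)) = Mul(-93099, Pow(Add(-49, Mul(2, 47524)), -1)) = Mul(-93099, Pow(Add(-49, 95048), -1)) = Mul(-93099, Pow(94999, -1)) = Mul(-93099, Rational(1, 94999)) = Rational(-93099, 94999)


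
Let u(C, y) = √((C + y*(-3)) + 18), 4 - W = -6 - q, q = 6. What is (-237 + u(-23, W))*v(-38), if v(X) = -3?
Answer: 711 - 3*I*√53 ≈ 711.0 - 21.84*I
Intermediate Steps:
W = 16 (W = 4 - (-6 - 1*6) = 4 - (-6 - 6) = 4 - 1*(-12) = 4 + 12 = 16)
u(C, y) = √(18 + C - 3*y) (u(C, y) = √((C - 3*y) + 18) = √(18 + C - 3*y))
(-237 + u(-23, W))*v(-38) = (-237 + √(18 - 23 - 3*16))*(-3) = (-237 + √(18 - 23 - 48))*(-3) = (-237 + √(-53))*(-3) = (-237 + I*√53)*(-3) = 711 - 3*I*√53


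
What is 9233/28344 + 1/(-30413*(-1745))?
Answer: 490001662949/1504235495640 ≈ 0.32575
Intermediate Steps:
9233/28344 + 1/(-30413*(-1745)) = 9233*(1/28344) - 1/30413*(-1/1745) = 9233/28344 + 1/53070685 = 490001662949/1504235495640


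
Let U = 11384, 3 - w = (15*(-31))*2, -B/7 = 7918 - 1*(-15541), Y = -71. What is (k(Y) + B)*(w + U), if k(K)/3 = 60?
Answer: -2020394461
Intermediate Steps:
k(K) = 180 (k(K) = 3*60 = 180)
B = -164213 (B = -7*(7918 - 1*(-15541)) = -7*(7918 + 15541) = -7*23459 = -164213)
w = 933 (w = 3 - 15*(-31)*2 = 3 - (-465)*2 = 3 - 1*(-930) = 3 + 930 = 933)
(k(Y) + B)*(w + U) = (180 - 164213)*(933 + 11384) = -164033*12317 = -2020394461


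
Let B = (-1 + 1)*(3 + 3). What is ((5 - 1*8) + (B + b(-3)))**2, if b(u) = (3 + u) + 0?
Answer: 9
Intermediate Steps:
B = 0 (B = 0*6 = 0)
b(u) = 3 + u
((5 - 1*8) + (B + b(-3)))**2 = ((5 - 1*8) + (0 + (3 - 3)))**2 = ((5 - 8) + (0 + 0))**2 = (-3 + 0)**2 = (-3)**2 = 9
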